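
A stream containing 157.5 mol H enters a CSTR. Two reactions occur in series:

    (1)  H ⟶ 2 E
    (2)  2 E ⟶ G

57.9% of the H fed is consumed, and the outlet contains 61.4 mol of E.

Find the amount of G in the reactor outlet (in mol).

60.5 mol

Conversion of H: H consumed = 1ξ₁ = 0.579 × 157.5 → ξ₁ = 91.19 mol.
E balance: n_E = 0 + 2ξ₁ − 2ξ₂ = 61.4 → ξ₂ = (2·91.19 − 61.4)/2 = 60.49 mol.
Outlet amounts (n = n₀ + Σ ν·ξ):
  H: 157.5 − 1(91.19) = 66.31
  E: 0 + 2(91.19) − 2(60.49) = 61.4
  G: 0 + 1(60.49) = 60.49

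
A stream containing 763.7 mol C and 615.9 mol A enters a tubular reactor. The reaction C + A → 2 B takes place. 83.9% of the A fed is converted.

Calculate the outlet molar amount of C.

A reacted = 0.839 × 615.9 = 516.7 mol; ν_A = −1, so ξ = 516.7/1 = 516.7 mol.
Outlet amounts (n = n₀ + ν ξ):
  C: 763.7 − 1(516.7) = 247
  A: 615.9 − 1(516.7) = 99.16
  B: 0 + 2(516.7) = 1033

247 mol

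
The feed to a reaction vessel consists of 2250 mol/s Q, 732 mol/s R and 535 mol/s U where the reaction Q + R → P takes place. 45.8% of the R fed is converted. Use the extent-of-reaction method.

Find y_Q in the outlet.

0.602

R reacted = 0.458 × 732 = 335.3 mol/s; ν_R = −1, so ξ = 335.3/1 = 335.3 mol/s.
Outlet amounts (n = n₀ + ν ξ):
  Q: 2250 − 1(335.3) = 1915
  R: 732 − 1(335.3) = 396.7
  P: 0 + 1(335.3) = 335.3
  U: 535 (inert)
Total out = 3182 mol/s; y_Q = 1915 / 3182 = 0.6018.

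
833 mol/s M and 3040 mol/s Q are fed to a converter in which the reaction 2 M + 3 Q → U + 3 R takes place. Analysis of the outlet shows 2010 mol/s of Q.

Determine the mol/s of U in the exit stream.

343 mol/s

For Q: n = n₀ − 3ξ → 2010 = 3040 − 3ξ, giving ξ = 343.3 mol/s.
Outlet amounts (n = n₀ + ν ξ):
  M: 833 − 2(343.3) = 146.3
  Q: 3040 − 3(343.3) = 2010
  U: 0 + 1(343.3) = 343.3
  R: 0 + 3(343.3) = 1030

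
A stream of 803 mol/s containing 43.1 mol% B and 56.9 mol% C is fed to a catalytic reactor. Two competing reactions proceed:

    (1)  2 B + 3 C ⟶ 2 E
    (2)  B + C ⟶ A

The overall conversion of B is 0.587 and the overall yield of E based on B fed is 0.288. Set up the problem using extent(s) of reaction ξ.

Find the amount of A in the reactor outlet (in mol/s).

Yield of E: 2ξ₁ / 346.1 = 0.288 → ξ₁ = 49.84 mol/s.
Conversion of B: 2ξ₁ + 1ξ₂ = 0.587 × 346.1 = 203.2 → ξ₂ = 103.5 mol/s.
Outlet amounts (n = n₀ + Σ ν·ξ):
  B: 346.1 − 2(49.84) − 1(103.5) = 142.9
  C: 456.9 − 3(49.84) − 1(103.5) = 203.9
  E: 0 + 2(49.84) = 99.67
  A: 0 + 1(103.5) = 103.5

103 mol/s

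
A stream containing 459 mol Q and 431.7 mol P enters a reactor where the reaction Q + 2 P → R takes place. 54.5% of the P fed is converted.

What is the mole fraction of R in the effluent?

P reacted = 0.545 × 431.7 = 235.3 mol; ν_P = −2, so ξ = 235.3/2 = 117.6 mol.
Outlet amounts (n = n₀ + ν ξ):
  Q: 459 − 1(117.6) = 341.4
  P: 431.7 − 2(117.6) = 196.4
  R: 0 + 1(117.6) = 117.6
Total out = 655.4 mol; y_R = 117.6 / 655.4 = 0.1795.

0.179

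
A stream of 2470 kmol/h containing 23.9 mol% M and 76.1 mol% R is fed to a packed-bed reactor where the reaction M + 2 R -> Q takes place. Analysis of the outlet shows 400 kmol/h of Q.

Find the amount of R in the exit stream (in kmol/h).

For Q: n = n₀ + 1ξ → 400 = 0 + 1ξ, giving ξ = 400 kmol/h.
Outlet amounts (n = n₀ + ν ξ):
  M: 590.3 − 1(400) = 190.3
  R: 1880 − 2(400) = 1080
  Q: 0 + 1(400) = 400

1080 kmol/h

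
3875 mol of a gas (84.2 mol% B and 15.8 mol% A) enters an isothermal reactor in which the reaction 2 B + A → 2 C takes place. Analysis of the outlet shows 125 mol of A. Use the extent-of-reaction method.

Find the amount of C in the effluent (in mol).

974 mol

For A: n = n₀ − 1ξ → 125 = 612.2 − 1ξ, giving ξ = 487.2 mol.
Outlet amounts (n = n₀ + ν ξ):
  B: 3263 − 2(487.2) = 2288
  A: 612.2 − 1(487.2) = 125
  C: 0 + 2(487.2) = 974.5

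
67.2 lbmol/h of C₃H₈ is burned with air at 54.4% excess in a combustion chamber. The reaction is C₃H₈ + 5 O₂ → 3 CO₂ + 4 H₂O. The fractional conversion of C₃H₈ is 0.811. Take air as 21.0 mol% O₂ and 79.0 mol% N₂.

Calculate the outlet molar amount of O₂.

Stoichiometric O₂ = 5 × 67.2 = 336 lbmol/h; O₂ fed = 336 × 1.544 = 518.8 lbmol/h.
N₂ fed = 518.8 × 79/21 = 1952 lbmol/h.
Fuel reacted = 0.811 × 67.2 → ξ = 54.5 lbmol/h.
Outlet (n = n₀ + ν ξ):
  C₃H₈: 67.2 − 1(54.5) = 12.7
  O₂: 518.8 − 5(54.5) = 246.3
  N₂: 1952 (inert)
  CO₂: 0 + 3(54.5) = 163.5
  H₂O: 0 + 4(54.5) = 218

246 lbmol/h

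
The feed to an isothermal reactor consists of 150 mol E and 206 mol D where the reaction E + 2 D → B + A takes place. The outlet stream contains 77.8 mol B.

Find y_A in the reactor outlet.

0.28

For B: n = n₀ + 1ξ → 77.8 = 0 + 1ξ, giving ξ = 77.8 mol.
Outlet amounts (n = n₀ + ν ξ):
  E: 150 − 1(77.8) = 72.2
  D: 206 − 2(77.8) = 50.4
  B: 0 + 1(77.8) = 77.8
  A: 0 + 1(77.8) = 77.8
Total out = 278.2 mol; y_A = 77.8 / 278.2 = 0.2797.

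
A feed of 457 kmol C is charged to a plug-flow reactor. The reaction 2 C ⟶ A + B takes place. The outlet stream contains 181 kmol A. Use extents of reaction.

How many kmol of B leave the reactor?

181 kmol

For A: n = n₀ + 1ξ → 181 = 0 + 1ξ, giving ξ = 181 kmol.
Outlet amounts (n = n₀ + ν ξ):
  C: 457 − 2(181) = 95
  A: 0 + 1(181) = 181
  B: 0 + 1(181) = 181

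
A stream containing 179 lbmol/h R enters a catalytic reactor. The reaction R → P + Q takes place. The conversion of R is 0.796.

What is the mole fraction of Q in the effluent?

R reacted = 0.796 × 179 = 142.5 lbmol/h; ν_R = −1, so ξ = 142.5/1 = 142.5 lbmol/h.
Outlet amounts (n = n₀ + ν ξ):
  R: 179 − 1(142.5) = 36.52
  P: 0 + 1(142.5) = 142.5
  Q: 0 + 1(142.5) = 142.5
Total out = 321.5 lbmol/h; y_Q = 142.5 / 321.5 = 0.4432.

0.443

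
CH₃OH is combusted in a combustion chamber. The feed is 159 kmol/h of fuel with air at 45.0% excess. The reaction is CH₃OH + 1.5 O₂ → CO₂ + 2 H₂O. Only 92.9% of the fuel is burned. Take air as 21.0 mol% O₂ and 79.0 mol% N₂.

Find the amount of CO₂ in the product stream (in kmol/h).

Stoichiometric O₂ = 1.5 × 159 = 238.5 kmol/h; O₂ fed = 238.5 × 1.450 = 345.8 kmol/h.
N₂ fed = 345.8 × 79/21 = 1301 kmol/h.
Fuel reacted = 0.929 × 159 → ξ = 147.7 kmol/h.
Outlet (n = n₀ + ν ξ):
  CH₃OH: 159 − 1(147.7) = 11.29
  O₂: 345.8 − 1.5(147.7) = 124.3
  N₂: 1301 (inert)
  CO₂: 0 + 1(147.7) = 147.7
  H₂O: 0 + 2(147.7) = 295.4

148 kmol/h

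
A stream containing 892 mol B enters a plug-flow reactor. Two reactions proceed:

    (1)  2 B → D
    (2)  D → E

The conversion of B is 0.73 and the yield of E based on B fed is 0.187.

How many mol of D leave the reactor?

159 mol

Conversion of B: B consumed = 2ξ₁ = 0.73 × 892 → ξ₁ = 325.6 mol.
Yield of E: 1ξ₂ / 892 = 0.187 → ξ₂ = 166.8 mol.
Outlet amounts (n = n₀ + Σ ν·ξ):
  B: 892 − 2(325.6) = 240.8
  D: 0 + 1(325.6) − 1(166.8) = 158.8
  E: 0 + 1(166.8) = 166.8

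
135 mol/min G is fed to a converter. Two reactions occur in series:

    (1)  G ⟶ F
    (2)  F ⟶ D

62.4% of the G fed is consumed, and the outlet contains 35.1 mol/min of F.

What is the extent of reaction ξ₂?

ξ₂ = 49.1 mol/min

Conversion of G: G consumed = 1ξ₁ = 0.624 × 135 → ξ₁ = 84.24 mol/min.
F balance: n_F = 0 + 1ξ₁ − 1ξ₂ = 35.1 → ξ₂ = (1·84.24 − 35.1)/1 = 49.14 mol/min.
Outlet amounts (n = n₀ + Σ ν·ξ):
  G: 135 − 1(84.24) = 50.76
  F: 0 + 1(84.24) − 1(49.14) = 35.1
  D: 0 + 1(49.14) = 49.14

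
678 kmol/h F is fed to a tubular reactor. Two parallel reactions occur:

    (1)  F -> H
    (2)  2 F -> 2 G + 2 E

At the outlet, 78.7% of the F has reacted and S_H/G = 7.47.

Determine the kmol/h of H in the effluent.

471 kmol/h

Conversion of F: F consumed = 0.787 × 678 = 533.6 kmol/h = 1ξ₁ + 2ξ₂.
Selectivity: 1ξ₁ / (2ξ₂) = 7.47 → ξ₁ = 14.94 ξ₂.
Substitute: (1·14.94 + 2) ξ₂ = 533.6 → ξ₂ = 31.5 kmol/h, ξ₁ = 470.6 kmol/h.
Outlet amounts (n = n₀ + Σ ν·ξ):
  F: 678 − 1(470.6) − 2(31.5) = 144.4
  H: 0 + 1(470.6) = 470.6
  G: 0 + 2(31.5) = 63
  E: 0 + 2(31.5) = 63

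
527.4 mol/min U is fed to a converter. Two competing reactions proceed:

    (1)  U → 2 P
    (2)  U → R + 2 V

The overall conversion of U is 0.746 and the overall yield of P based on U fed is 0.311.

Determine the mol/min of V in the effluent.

623 mol/min

Yield of P: 2ξ₁ / 527.4 = 0.311 → ξ₁ = 82.01 mol/min.
Conversion of U: 1ξ₁ + 1ξ₂ = 0.746 × 527.4 = 393.4 → ξ₂ = 311.4 mol/min.
Outlet amounts (n = n₀ + Σ ν·ξ):
  U: 527.4 − 1(82.01) − 1(311.4) = 134
  P: 0 + 2(82.01) = 164
  R: 0 + 1(311.4) = 311.4
  V: 0 + 2(311.4) = 622.9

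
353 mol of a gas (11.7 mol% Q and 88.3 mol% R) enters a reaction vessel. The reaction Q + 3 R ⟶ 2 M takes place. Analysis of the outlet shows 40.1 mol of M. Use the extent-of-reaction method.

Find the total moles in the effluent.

For M: n = n₀ + 2ξ → 40.1 = 0 + 2ξ, giving ξ = 20.05 mol.
Outlet amounts (n = n₀ + ν ξ):
  Q: 41.3 − 1(20.05) = 21.25
  R: 311.7 − 3(20.05) = 251.5
  M: 0 + 2(20.05) = 40.1
Total out = 21.25 + 251.5 + 40.1 = 312.9 mol.

313 mol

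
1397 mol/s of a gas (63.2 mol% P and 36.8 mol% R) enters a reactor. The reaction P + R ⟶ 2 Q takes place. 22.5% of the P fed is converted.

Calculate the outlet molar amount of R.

P reacted = 0.225 × 882.9 = 198.7 mol/s; ν_P = −1, so ξ = 198.7/1 = 198.7 mol/s.
Outlet amounts (n = n₀ + ν ξ):
  P: 882.9 − 1(198.7) = 684.3
  R: 514.1 − 1(198.7) = 315.4
  Q: 0 + 2(198.7) = 397.3

315 mol/s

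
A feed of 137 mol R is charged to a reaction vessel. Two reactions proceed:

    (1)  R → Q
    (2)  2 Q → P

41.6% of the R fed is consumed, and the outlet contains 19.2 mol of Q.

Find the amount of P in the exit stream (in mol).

Conversion of R: R consumed = 1ξ₁ = 0.416 × 137 → ξ₁ = 56.99 mol.
Q balance: n_Q = 0 + 1ξ₁ − 2ξ₂ = 19.2 → ξ₂ = (1·56.99 − 19.2)/2 = 18.9 mol.
Outlet amounts (n = n₀ + Σ ν·ξ):
  R: 137 − 1(56.99) = 80.01
  Q: 0 + 1(56.99) − 2(18.9) = 19.2
  P: 0 + 1(18.9) = 18.9

18.9 mol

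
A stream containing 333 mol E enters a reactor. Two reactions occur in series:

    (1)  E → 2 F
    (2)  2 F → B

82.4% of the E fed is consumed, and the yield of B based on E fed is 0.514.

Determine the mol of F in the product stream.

Conversion of E: E consumed = 1ξ₁ = 0.824 × 333 → ξ₁ = 274.4 mol.
Yield of B: 1ξ₂ / 333 = 0.514 → ξ₂ = 171.2 mol.
Outlet amounts (n = n₀ + Σ ν·ξ):
  E: 333 − 1(274.4) = 58.61
  F: 0 + 2(274.4) − 2(171.2) = 206.5
  B: 0 + 1(171.2) = 171.2

206 mol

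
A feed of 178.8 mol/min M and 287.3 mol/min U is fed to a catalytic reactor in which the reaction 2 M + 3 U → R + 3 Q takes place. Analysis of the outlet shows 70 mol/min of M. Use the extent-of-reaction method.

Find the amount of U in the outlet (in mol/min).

For M: n = n₀ − 2ξ → 70 = 178.8 − 2ξ, giving ξ = 54.4 mol/min.
Outlet amounts (n = n₀ + ν ξ):
  M: 178.8 − 2(54.4) = 70
  U: 287.3 − 3(54.4) = 124.1
  R: 0 + 1(54.4) = 54.4
  Q: 0 + 3(54.4) = 163.2

124 mol/min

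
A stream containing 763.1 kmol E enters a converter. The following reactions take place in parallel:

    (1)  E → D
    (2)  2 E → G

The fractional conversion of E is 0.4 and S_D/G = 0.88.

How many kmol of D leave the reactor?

93.3 kmol

Conversion of E: E consumed = 0.4 × 763.1 = 305.2 kmol = 1ξ₁ + 2ξ₂.
Selectivity: 1ξ₁ / (1ξ₂) = 0.88 → ξ₁ = 0.88 ξ₂.
Substitute: (1·0.88 + 2) ξ₂ = 305.2 → ξ₂ = 106 kmol, ξ₁ = 93.27 kmol.
Outlet amounts (n = n₀ + Σ ν·ξ):
  E: 763.1 − 1(93.27) − 2(106) = 457.9
  D: 0 + 1(93.27) = 93.27
  G: 0 + 1(106) = 106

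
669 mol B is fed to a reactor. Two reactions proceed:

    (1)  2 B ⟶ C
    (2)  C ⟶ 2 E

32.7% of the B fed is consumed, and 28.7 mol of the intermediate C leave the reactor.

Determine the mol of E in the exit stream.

Conversion of B: B consumed = 2ξ₁ = 0.327 × 669 → ξ₁ = 109.4 mol.
C balance: n_C = 0 + 1ξ₁ − 1ξ₂ = 28.7 → ξ₂ = (1·109.4 − 28.7)/1 = 80.68 mol.
Outlet amounts (n = n₀ + Σ ν·ξ):
  B: 669 − 2(109.4) = 450.2
  C: 0 + 1(109.4) − 1(80.68) = 28.7
  E: 0 + 2(80.68) = 161.4

161 mol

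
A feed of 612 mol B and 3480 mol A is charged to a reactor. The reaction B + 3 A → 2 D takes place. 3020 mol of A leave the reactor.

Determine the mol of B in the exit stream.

For A: n = n₀ − 3ξ → 3020 = 3480 − 3ξ, giving ξ = 153.3 mol.
Outlet amounts (n = n₀ + ν ξ):
  B: 612 − 1(153.3) = 458.7
  A: 3480 − 3(153.3) = 3020
  D: 0 + 2(153.3) = 306.7

459 mol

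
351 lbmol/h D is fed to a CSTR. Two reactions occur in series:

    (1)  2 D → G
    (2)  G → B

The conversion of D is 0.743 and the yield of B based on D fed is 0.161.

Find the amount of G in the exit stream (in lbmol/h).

73.9 lbmol/h

Conversion of D: D consumed = 2ξ₁ = 0.743 × 351 → ξ₁ = 130.4 lbmol/h.
Yield of B: 1ξ₂ / 351 = 0.161 → ξ₂ = 56.51 lbmol/h.
Outlet amounts (n = n₀ + Σ ν·ξ):
  D: 351 − 2(130.4) = 90.21
  G: 0 + 1(130.4) − 1(56.51) = 73.89
  B: 0 + 1(56.51) = 56.51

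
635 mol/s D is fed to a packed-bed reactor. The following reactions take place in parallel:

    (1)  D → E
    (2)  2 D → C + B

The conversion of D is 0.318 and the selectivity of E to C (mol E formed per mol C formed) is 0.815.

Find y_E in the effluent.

0.0921

Conversion of D: D consumed = 0.318 × 635 = 201.9 mol/s = 1ξ₁ + 2ξ₂.
Selectivity: 1ξ₁ / (1ξ₂) = 0.815 → ξ₁ = 0.815 ξ₂.
Substitute: (1·0.815 + 2) ξ₂ = 201.9 → ξ₂ = 71.73 mol/s, ξ₁ = 58.46 mol/s.
Outlet amounts (n = n₀ + Σ ν·ξ):
  D: 635 − 1(58.46) − 2(71.73) = 433.1
  E: 0 + 1(58.46) = 58.46
  C: 0 + 1(71.73) = 71.73
  B: 0 + 1(71.73) = 71.73
Total out = 635 mol/s; y_E = 58.46 / 635 = 0.09207.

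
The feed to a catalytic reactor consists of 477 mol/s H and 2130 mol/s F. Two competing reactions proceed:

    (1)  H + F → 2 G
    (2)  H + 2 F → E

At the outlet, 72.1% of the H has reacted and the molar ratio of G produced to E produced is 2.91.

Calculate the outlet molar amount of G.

Conversion of H: H consumed = 0.721 × 477 = 343.9 mol/s = 1ξ₁ + 1ξ₂.
Selectivity: 2ξ₁ / (1ξ₂) = 2.91 → ξ₁ = 1.455 ξ₂.
Substitute: (1·1.455 + 1) ξ₂ = 343.9 → ξ₂ = 140.1 mol/s, ξ₁ = 203.8 mol/s.
Outlet amounts (n = n₀ + Σ ν·ξ):
  H: 477 − 1(203.8) − 1(140.1) = 133.1
  F: 2130 − 1(203.8) − 2(140.1) = 1646
  G: 0 + 2(203.8) = 407.7
  E: 0 + 1(140.1) = 140.1

408 mol/s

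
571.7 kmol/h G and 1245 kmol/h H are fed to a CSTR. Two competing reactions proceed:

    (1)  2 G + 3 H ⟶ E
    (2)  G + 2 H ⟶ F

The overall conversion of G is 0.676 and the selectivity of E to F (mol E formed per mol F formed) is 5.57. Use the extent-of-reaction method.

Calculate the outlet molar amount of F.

31.8 kmol/h

Conversion of G: G consumed = 0.676 × 571.7 = 386.5 kmol/h = 2ξ₁ + 1ξ₂.
Selectivity: 1ξ₁ / (1ξ₂) = 5.57 → ξ₁ = 5.57 ξ₂.
Substitute: (2·5.57 + 1) ξ₂ = 386.5 → ξ₂ = 31.83 kmol/h, ξ₁ = 177.3 kmol/h.
Outlet amounts (n = n₀ + Σ ν·ξ):
  G: 571.7 − 2(177.3) − 1(31.83) = 185.2
  H: 1245 − 3(177.3) − 2(31.83) = 649.4
  E: 0 + 1(177.3) = 177.3
  F: 0 + 1(31.83) = 31.83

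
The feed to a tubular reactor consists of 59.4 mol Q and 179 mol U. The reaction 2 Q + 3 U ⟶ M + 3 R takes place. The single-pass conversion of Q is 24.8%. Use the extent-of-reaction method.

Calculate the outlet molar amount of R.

22.1 mol

Q reacted = 0.248 × 59.4 = 14.73 mol; ν_Q = −2, so ξ = 14.73/2 = 7.366 mol.
Outlet amounts (n = n₀ + ν ξ):
  Q: 59.4 − 2(7.366) = 44.67
  U: 179 − 3(7.366) = 156.9
  M: 0 + 1(7.366) = 7.366
  R: 0 + 3(7.366) = 22.1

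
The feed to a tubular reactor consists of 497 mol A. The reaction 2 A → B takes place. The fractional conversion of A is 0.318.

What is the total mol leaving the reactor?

418 mol

A reacted = 0.318 × 497 = 158 mol; ν_A = −2, so ξ = 158/2 = 79.02 mol.
Outlet amounts (n = n₀ + ν ξ):
  A: 497 − 2(79.02) = 339
  B: 0 + 1(79.02) = 79.02
Total out = 339 + 79.02 = 418 mol.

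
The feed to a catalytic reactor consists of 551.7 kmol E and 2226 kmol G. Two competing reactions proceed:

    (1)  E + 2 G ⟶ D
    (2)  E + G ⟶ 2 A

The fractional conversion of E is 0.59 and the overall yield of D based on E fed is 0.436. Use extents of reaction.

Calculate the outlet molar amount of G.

1660 kmol

Yield of D: 1ξ₁ / 551.7 = 0.436 → ξ₁ = 240.5 kmol.
Conversion of E: 1ξ₁ + 1ξ₂ = 0.59 × 551.7 = 325.5 → ξ₂ = 84.96 kmol.
Outlet amounts (n = n₀ + Σ ν·ξ):
  E: 551.7 − 1(240.5) − 1(84.96) = 226.2
  G: 2226 − 2(240.5) − 1(84.96) = 1660
  D: 0 + 1(240.5) = 240.5
  A: 0 + 2(84.96) = 169.9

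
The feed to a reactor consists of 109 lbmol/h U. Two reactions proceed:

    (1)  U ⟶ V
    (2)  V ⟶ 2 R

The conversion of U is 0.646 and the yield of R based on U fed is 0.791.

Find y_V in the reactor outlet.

0.18

Conversion of U: U consumed = 1ξ₁ = 0.646 × 109 → ξ₁ = 70.41 lbmol/h.
Yield of R: 2ξ₂ / 109 = 0.791 → ξ₂ = 43.11 lbmol/h.
Outlet amounts (n = n₀ + Σ ν·ξ):
  U: 109 − 1(70.41) = 38.59
  V: 0 + 1(70.41) − 1(43.11) = 27.3
  R: 0 + 2(43.11) = 86.22
Total out = 152.1 lbmol/h; y_V = 27.3 / 152.1 = 0.1795.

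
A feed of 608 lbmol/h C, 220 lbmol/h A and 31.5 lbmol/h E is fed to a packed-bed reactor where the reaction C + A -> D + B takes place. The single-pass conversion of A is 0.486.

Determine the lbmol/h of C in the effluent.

501 lbmol/h

A reacted = 0.486 × 220 = 106.9 lbmol/h; ν_A = −1, so ξ = 106.9/1 = 106.9 lbmol/h.
Outlet amounts (n = n₀ + ν ξ):
  C: 608 − 1(106.9) = 501.1
  A: 220 − 1(106.9) = 113.1
  D: 0 + 1(106.9) = 106.9
  B: 0 + 1(106.9) = 106.9
  E: 31.5 (inert)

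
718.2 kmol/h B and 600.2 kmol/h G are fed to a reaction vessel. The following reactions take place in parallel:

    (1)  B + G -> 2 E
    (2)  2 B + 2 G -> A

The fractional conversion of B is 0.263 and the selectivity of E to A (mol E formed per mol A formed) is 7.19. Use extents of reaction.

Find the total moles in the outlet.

Conversion of B: B consumed = 0.263 × 718.2 = 188.9 kmol/h = 1ξ₁ + 2ξ₂.
Selectivity: 2ξ₁ / (1ξ₂) = 7.19 → ξ₁ = 3.595 ξ₂.
Substitute: (1·3.595 + 2) ξ₂ = 188.9 → ξ₂ = 33.76 kmol/h, ξ₁ = 121.4 kmol/h.
Outlet amounts (n = n₀ + Σ ν·ξ):
  B: 718.2 − 1(121.4) − 2(33.76) = 529.3
  G: 600.2 − 1(121.4) − 2(33.76) = 411.3
  E: 0 + 2(121.4) = 242.7
  A: 0 + 1(33.76) = 33.76
Total out = 529.3 + 411.3 + 242.7 + 33.76 = 1217 kmol/h.

1220 kmol/h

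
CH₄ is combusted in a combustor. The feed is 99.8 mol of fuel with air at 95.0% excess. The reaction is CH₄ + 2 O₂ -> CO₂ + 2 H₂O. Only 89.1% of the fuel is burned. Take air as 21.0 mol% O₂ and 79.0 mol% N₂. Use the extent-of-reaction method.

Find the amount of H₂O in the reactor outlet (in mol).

Stoichiometric O₂ = 2 × 99.8 = 199.6 mol; O₂ fed = 199.6 × 1.950 = 389.2 mol.
N₂ fed = 389.2 × 79/21 = 1464 mol.
Fuel reacted = 0.891 × 99.8 → ξ = 88.92 mol.
Outlet (n = n₀ + ν ξ):
  CH₄: 99.8 − 1(88.92) = 10.88
  O₂: 389.2 − 2(88.92) = 211.4
  N₂: 1464 (inert)
  CO₂: 0 + 1(88.92) = 88.92
  H₂O: 0 + 2(88.92) = 177.8

178 mol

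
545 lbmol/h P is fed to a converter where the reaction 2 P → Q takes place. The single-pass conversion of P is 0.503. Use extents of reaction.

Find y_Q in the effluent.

P reacted = 0.503 × 545 = 274.1 lbmol/h; ν_P = −2, so ξ = 274.1/2 = 137.1 lbmol/h.
Outlet amounts (n = n₀ + ν ξ):
  P: 545 − 2(137.1) = 270.9
  Q: 0 + 1(137.1) = 137.1
Total out = 407.9 lbmol/h; y_Q = 137.1 / 407.9 = 0.336.

0.336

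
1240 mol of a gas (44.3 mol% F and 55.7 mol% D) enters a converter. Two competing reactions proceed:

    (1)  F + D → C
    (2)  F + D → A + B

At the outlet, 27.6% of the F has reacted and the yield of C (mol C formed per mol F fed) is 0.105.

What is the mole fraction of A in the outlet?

0.0794

Yield of C: 1ξ₁ / 549.3 = 0.105 → ξ₁ = 57.68 mol.
Conversion of F: 1ξ₁ + 1ξ₂ = 0.276 × 549.3 = 151.6 → ξ₂ = 93.93 mol.
Outlet amounts (n = n₀ + Σ ν·ξ):
  F: 549.3 − 1(57.68) − 1(93.93) = 397.7
  D: 690.7 − 1(57.68) − 1(93.93) = 539.1
  C: 0 + 1(57.68) = 57.68
  A: 0 + 1(93.93) = 93.93
  B: 0 + 1(93.93) = 93.93
Total out = 1182 mol; y_A = 93.93 / 1182 = 0.07945.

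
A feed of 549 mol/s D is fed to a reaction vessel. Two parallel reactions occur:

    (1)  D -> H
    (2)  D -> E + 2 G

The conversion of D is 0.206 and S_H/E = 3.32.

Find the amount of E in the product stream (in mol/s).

Conversion of D: D consumed = 0.206 × 549 = 113.1 mol/s = 1ξ₁ + 1ξ₂.
Selectivity: 1ξ₁ / (1ξ₂) = 3.32 → ξ₁ = 3.32 ξ₂.
Substitute: (1·3.32 + 1) ξ₂ = 113.1 → ξ₂ = 26.18 mol/s, ξ₁ = 86.91 mol/s.
Outlet amounts (n = n₀ + Σ ν·ξ):
  D: 549 − 1(86.91) − 1(26.18) = 435.9
  H: 0 + 1(86.91) = 86.91
  E: 0 + 1(26.18) = 26.18
  G: 0 + 2(26.18) = 52.36

26.2 mol/s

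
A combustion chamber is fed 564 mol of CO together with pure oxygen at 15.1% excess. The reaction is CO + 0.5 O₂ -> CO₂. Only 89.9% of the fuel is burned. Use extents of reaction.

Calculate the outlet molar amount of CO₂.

Stoichiometric O₂ = 0.5 × 564 = 282 mol; O₂ fed = 282 × 1.151 = 324.6 mol.
Fuel reacted = 0.899 × 564 → ξ = 507 mol.
Outlet (n = n₀ + ν ξ):
  CO: 564 − 1(507) = 56.96
  O₂: 324.6 − 0.5(507) = 71.06
  CO₂: 0 + 1(507) = 507

507 mol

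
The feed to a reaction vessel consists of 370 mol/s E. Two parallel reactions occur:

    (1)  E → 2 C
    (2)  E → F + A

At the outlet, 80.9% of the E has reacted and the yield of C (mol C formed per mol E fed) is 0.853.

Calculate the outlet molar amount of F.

142 mol/s

Yield of C: 2ξ₁ / 370 = 0.853 → ξ₁ = 157.8 mol/s.
Conversion of E: 1ξ₁ + 1ξ₂ = 0.809 × 370 = 299.3 → ξ₂ = 141.5 mol/s.
Outlet amounts (n = n₀ + Σ ν·ξ):
  E: 370 − 1(157.8) − 1(141.5) = 70.67
  C: 0 + 2(157.8) = 315.6
  F: 0 + 1(141.5) = 141.5
  A: 0 + 1(141.5) = 141.5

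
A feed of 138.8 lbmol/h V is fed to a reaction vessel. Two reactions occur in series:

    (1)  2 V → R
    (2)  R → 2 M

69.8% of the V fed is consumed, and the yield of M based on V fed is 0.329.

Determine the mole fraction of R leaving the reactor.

Conversion of V: V consumed = 2ξ₁ = 0.698 × 138.8 → ξ₁ = 48.44 lbmol/h.
Yield of M: 2ξ₂ / 138.8 = 0.329 → ξ₂ = 22.83 lbmol/h.
Outlet amounts (n = n₀ + Σ ν·ξ):
  V: 138.8 − 2(48.44) = 41.92
  R: 0 + 1(48.44) − 1(22.83) = 25.61
  M: 0 + 2(22.83) = 45.67
Total out = 113.2 lbmol/h; y_R = 25.61 / 113.2 = 0.2262.

0.226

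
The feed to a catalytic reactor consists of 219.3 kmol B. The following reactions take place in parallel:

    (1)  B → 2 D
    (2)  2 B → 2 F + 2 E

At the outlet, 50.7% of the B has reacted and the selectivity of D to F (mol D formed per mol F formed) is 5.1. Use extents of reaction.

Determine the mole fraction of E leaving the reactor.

Conversion of B: B consumed = 0.507 × 219.3 = 111.2 kmol = 1ξ₁ + 2ξ₂.
Selectivity: 2ξ₁ / (2ξ₂) = 5.1 → ξ₁ = 5.1 ξ₂.
Substitute: (1·5.1 + 2) ξ₂ = 111.2 → ξ₂ = 15.66 kmol, ξ₁ = 79.87 kmol.
Outlet amounts (n = n₀ + Σ ν·ξ):
  B: 219.3 − 1(79.87) − 2(15.66) = 108.1
  D: 0 + 2(79.87) = 159.7
  F: 0 + 2(15.66) = 31.32
  E: 0 + 2(15.66) = 31.32
Total out = 330.5 kmol; y_E = 31.32 / 330.5 = 0.09477.

0.0948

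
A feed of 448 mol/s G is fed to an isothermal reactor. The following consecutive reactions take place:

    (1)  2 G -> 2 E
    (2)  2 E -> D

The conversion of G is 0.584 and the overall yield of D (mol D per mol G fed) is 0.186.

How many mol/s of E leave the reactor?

Conversion of G: G consumed = 2ξ₁ = 0.584 × 448 → ξ₁ = 130.8 mol/s.
Yield of D: 1ξ₂ / 448 = 0.186 → ξ₂ = 83.33 mol/s.
Outlet amounts (n = n₀ + Σ ν·ξ):
  G: 448 − 2(130.8) = 186.4
  E: 0 + 2(130.8) − 2(83.33) = 94.98
  D: 0 + 1(83.33) = 83.33

95 mol/s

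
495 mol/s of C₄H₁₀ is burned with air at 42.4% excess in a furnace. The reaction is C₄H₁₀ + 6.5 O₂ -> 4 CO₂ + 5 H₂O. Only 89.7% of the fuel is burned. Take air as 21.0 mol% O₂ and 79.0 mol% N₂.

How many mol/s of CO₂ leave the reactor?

1780 mol/s

Stoichiometric O₂ = 6.5 × 495 = 3218 mol/s; O₂ fed = 3218 × 1.424 = 4582 mol/s.
N₂ fed = 4582 × 79/21 = 17240 mol/s.
Fuel reacted = 0.897 × 495 → ξ = 444 mol/s.
Outlet (n = n₀ + ν ξ):
  C₄H₁₀: 495 − 1(444) = 50.99
  O₂: 4582 − 6.5(444) = 1696
  N₂: 17240 (inert)
  CO₂: 0 + 4(444) = 1776
  H₂O: 0 + 5(444) = 2220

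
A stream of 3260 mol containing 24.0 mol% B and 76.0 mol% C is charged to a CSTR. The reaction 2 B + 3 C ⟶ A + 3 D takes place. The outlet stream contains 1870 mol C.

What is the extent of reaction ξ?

For C: n = n₀ − 3ξ → 1870 = 2478 − 3ξ, giving ξ = 202.5 mol.
Outlet amounts (n = n₀ + ν ξ):
  B: 782.4 − 2(202.5) = 377.3
  C: 2478 − 3(202.5) = 1870
  A: 0 + 1(202.5) = 202.5
  D: 0 + 3(202.5) = 607.6

ξ = 203 mol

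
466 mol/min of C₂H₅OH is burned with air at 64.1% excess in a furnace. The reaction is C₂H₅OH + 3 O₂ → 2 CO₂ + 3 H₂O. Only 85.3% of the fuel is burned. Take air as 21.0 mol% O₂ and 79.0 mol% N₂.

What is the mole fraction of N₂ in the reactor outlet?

0.732

Stoichiometric O₂ = 3 × 466 = 1398 mol/min; O₂ fed = 1398 × 1.641 = 2294 mol/min.
N₂ fed = 2294 × 79/21 = 8630 mol/min.
Fuel reacted = 0.853 × 466 → ξ = 397.5 mol/min.
Outlet (n = n₀ + ν ξ):
  C₂H₅OH: 466 − 1(397.5) = 68.5
  O₂: 2294 − 3(397.5) = 1102
  N₂: 8630 (inert)
  CO₂: 0 + 2(397.5) = 795
  H₂O: 0 + 3(397.5) = 1192
Total out = 11790 mol/min; y_N₂ = 8630 / 11790 = 0.7321.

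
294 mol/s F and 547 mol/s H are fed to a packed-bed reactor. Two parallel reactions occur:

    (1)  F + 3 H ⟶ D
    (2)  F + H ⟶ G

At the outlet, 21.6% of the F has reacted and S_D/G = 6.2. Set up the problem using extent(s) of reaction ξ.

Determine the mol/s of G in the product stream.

Conversion of F: F consumed = 0.216 × 294 = 63.5 mol/s = 1ξ₁ + 1ξ₂.
Selectivity: 1ξ₁ / (1ξ₂) = 6.2 → ξ₁ = 6.2 ξ₂.
Substitute: (1·6.2 + 1) ξ₂ = 63.5 → ξ₂ = 8.82 mol/s, ξ₁ = 54.68 mol/s.
Outlet amounts (n = n₀ + Σ ν·ξ):
  F: 294 − 1(54.68) − 1(8.82) = 230.5
  H: 547 − 3(54.68) − 1(8.82) = 374.1
  D: 0 + 1(54.68) = 54.68
  G: 0 + 1(8.82) = 8.82

8.82 mol/s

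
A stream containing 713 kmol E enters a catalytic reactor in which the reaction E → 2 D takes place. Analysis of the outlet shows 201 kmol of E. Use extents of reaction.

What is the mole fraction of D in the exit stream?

For E: n = n₀ − 1ξ → 201 = 713 − 1ξ, giving ξ = 512 kmol.
Outlet amounts (n = n₀ + ν ξ):
  E: 713 − 1(512) = 201
  D: 0 + 2(512) = 1024
Total out = 1225 kmol; y_D = 1024 / 1225 = 0.8359.

0.836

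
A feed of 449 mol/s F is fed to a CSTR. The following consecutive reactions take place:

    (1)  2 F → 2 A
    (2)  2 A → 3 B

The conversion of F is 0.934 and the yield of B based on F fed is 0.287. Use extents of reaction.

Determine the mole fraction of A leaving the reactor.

0.678

Conversion of F: F consumed = 2ξ₁ = 0.934 × 449 → ξ₁ = 209.7 mol/s.
Yield of B: 3ξ₂ / 449 = 0.287 → ξ₂ = 42.95 mol/s.
Outlet amounts (n = n₀ + Σ ν·ξ):
  F: 449 − 2(209.7) = 29.63
  A: 0 + 2(209.7) − 2(42.95) = 333.5
  B: 0 + 3(42.95) = 128.9
Total out = 492 mol/s; y_A = 333.5 / 492 = 0.6778.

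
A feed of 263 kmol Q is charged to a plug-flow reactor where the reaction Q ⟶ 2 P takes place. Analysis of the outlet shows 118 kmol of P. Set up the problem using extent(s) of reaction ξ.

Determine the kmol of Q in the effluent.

For P: n = n₀ + 2ξ → 118 = 0 + 2ξ, giving ξ = 59 kmol.
Outlet amounts (n = n₀ + ν ξ):
  Q: 263 − 1(59) = 204
  P: 0 + 2(59) = 118

204 kmol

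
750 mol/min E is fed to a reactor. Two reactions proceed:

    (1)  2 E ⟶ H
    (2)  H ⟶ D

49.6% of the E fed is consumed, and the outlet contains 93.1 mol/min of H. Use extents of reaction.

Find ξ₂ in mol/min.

ξ₂ = 92.9 mol/min

Conversion of E: E consumed = 2ξ₁ = 0.496 × 750 → ξ₁ = 186 mol/min.
H balance: n_H = 0 + 1ξ₁ − 1ξ₂ = 93.1 → ξ₂ = (1·186 − 93.1)/1 = 92.9 mol/min.
Outlet amounts (n = n₀ + Σ ν·ξ):
  E: 750 − 2(186) = 378
  H: 0 + 1(186) − 1(92.9) = 93.1
  D: 0 + 1(92.9) = 92.9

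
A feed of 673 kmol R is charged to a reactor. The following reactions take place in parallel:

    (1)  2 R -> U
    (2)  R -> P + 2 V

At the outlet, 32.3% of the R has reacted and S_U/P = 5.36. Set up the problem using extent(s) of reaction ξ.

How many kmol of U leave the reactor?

99.4 kmol

Conversion of R: R consumed = 0.323 × 673 = 217.4 kmol = 2ξ₁ + 1ξ₂.
Selectivity: 1ξ₁ / (1ξ₂) = 5.36 → ξ₁ = 5.36 ξ₂.
Substitute: (2·5.36 + 1) ξ₂ = 217.4 → ξ₂ = 18.55 kmol, ξ₁ = 99.42 kmol.
Outlet amounts (n = n₀ + Σ ν·ξ):
  R: 673 − 2(99.42) − 1(18.55) = 455.6
  U: 0 + 1(99.42) = 99.42
  P: 0 + 1(18.55) = 18.55
  V: 0 + 2(18.55) = 37.1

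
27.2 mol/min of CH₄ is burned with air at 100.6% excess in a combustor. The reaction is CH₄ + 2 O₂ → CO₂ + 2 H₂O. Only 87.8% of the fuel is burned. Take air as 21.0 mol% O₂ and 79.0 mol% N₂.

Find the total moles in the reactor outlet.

Stoichiometric O₂ = 2 × 27.2 = 54.4 mol/min; O₂ fed = 54.4 × 2.006 = 109.1 mol/min.
N₂ fed = 109.1 × 79/21 = 410.5 mol/min.
Fuel reacted = 0.878 × 27.2 → ξ = 23.88 mol/min.
Outlet (n = n₀ + ν ξ):
  CH₄: 27.2 − 1(23.88) = 3.318
  O₂: 109.1 − 2(23.88) = 61.36
  N₂: 410.5 (inert)
  CO₂: 0 + 1(23.88) = 23.88
  H₂O: 0 + 2(23.88) = 47.76
Total out = 3.318 + 61.36 + 410.5 + 23.88 + 47.76 = 546.8 mol/min.

547 mol/min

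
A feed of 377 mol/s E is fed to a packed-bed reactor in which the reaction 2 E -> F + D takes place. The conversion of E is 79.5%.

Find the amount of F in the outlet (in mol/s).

150 mol/s

E reacted = 0.795 × 377 = 299.7 mol/s; ν_E = −2, so ξ = 299.7/2 = 149.9 mol/s.
Outlet amounts (n = n₀ + ν ξ):
  E: 377 − 2(149.9) = 77.28
  F: 0 + 1(149.9) = 149.9
  D: 0 + 1(149.9) = 149.9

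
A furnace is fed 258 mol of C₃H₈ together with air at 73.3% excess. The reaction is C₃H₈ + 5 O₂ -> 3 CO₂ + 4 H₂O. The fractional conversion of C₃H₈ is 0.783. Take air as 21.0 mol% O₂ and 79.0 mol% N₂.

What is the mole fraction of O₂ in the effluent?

Stoichiometric O₂ = 5 × 258 = 1290 mol; O₂ fed = 1290 × 1.733 = 2236 mol.
N₂ fed = 2236 × 79/21 = 8410 mol.
Fuel reacted = 0.783 × 258 → ξ = 202 mol.
Outlet (n = n₀ + ν ξ):
  C₃H₈: 258 − 1(202) = 55.99
  O₂: 2236 − 5(202) = 1226
  N₂: 8410 (inert)
  CO₂: 0 + 3(202) = 606
  H₂O: 0 + 4(202) = 808.1
Total out = 11110 mol; y_O₂ = 1226 / 11110 = 0.1103.

0.11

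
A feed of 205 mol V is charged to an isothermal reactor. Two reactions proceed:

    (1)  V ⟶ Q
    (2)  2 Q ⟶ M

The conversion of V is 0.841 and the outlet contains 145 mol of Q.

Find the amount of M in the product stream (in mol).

Conversion of V: V consumed = 1ξ₁ = 0.841 × 205 → ξ₁ = 172.4 mol.
Q balance: n_Q = 0 + 1ξ₁ − 2ξ₂ = 145 → ξ₂ = (1·172.4 − 145)/2 = 13.7 mol.
Outlet amounts (n = n₀ + Σ ν·ξ):
  V: 205 − 1(172.4) = 32.59
  Q: 0 + 1(172.4) − 2(13.7) = 145
  M: 0 + 1(13.7) = 13.7

13.7 mol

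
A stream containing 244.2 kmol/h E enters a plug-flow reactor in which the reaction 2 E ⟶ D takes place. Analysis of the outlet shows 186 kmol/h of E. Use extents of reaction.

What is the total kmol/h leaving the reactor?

For E: n = n₀ − 2ξ → 186 = 244.2 − 2ξ, giving ξ = 29.1 kmol/h.
Outlet amounts (n = n₀ + ν ξ):
  E: 244.2 − 2(29.1) = 186
  D: 0 + 1(29.1) = 29.1
Total out = 186 + 29.1 = 215.1 kmol/h.

215 kmol/h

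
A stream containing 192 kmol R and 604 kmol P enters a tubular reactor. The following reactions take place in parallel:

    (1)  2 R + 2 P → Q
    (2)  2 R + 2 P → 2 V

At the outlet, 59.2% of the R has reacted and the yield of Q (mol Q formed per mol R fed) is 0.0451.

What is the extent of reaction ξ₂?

Yield of Q: 1ξ₁ / 192 = 0.0451 → ξ₁ = 8.659 kmol.
Conversion of R: 2ξ₁ + 2ξ₂ = 0.592 × 192 = 113.7 → ξ₂ = 48.17 kmol.
Outlet amounts (n = n₀ + Σ ν·ξ):
  R: 192 − 2(8.659) − 2(48.17) = 78.34
  P: 604 − 2(8.659) − 2(48.17) = 490.3
  Q: 0 + 1(8.659) = 8.659
  V: 0 + 2(48.17) = 96.35

ξ₂ = 48.2 kmol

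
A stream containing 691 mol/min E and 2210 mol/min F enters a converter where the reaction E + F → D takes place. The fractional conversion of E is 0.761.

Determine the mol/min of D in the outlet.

526 mol/min

E reacted = 0.761 × 691 = 525.9 mol/min; ν_E = −1, so ξ = 525.9/1 = 525.9 mol/min.
Outlet amounts (n = n₀ + ν ξ):
  E: 691 − 1(525.9) = 165.1
  F: 2210 − 1(525.9) = 1684
  D: 0 + 1(525.9) = 525.9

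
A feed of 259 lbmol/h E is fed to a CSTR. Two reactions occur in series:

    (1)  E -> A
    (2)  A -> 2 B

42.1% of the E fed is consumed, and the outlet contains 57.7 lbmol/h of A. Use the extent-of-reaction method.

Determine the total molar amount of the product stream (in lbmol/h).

310 lbmol/h

Conversion of E: E consumed = 1ξ₁ = 0.421 × 259 → ξ₁ = 109 lbmol/h.
A balance: n_A = 0 + 1ξ₁ − 1ξ₂ = 57.7 → ξ₂ = (1·109 − 57.7)/1 = 51.34 lbmol/h.
Outlet amounts (n = n₀ + Σ ν·ξ):
  E: 259 − 1(109) = 150
  A: 0 + 1(109) − 1(51.34) = 57.7
  B: 0 + 2(51.34) = 102.7
Total out = 150 + 57.7 + 102.7 = 310.3 lbmol/h.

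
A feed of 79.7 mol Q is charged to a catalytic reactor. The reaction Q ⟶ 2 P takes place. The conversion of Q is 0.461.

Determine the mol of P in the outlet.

73.5 mol

Q reacted = 0.461 × 79.7 = 36.74 mol; ν_Q = −1, so ξ = 36.74/1 = 36.74 mol.
Outlet amounts (n = n₀ + ν ξ):
  Q: 79.7 − 1(36.74) = 42.96
  P: 0 + 2(36.74) = 73.48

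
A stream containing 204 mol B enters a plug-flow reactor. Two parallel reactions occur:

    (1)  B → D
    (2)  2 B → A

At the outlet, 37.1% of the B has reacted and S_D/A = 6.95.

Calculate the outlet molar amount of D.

Conversion of B: B consumed = 0.371 × 204 = 75.68 mol = 1ξ₁ + 2ξ₂.
Selectivity: 1ξ₁ / (1ξ₂) = 6.95 → ξ₁ = 6.95 ξ₂.
Substitute: (1·6.95 + 2) ξ₂ = 75.68 → ξ₂ = 8.456 mol, ξ₁ = 58.77 mol.
Outlet amounts (n = n₀ + Σ ν·ξ):
  B: 204 − 1(58.77) − 2(8.456) = 128.3
  D: 0 + 1(58.77) = 58.77
  A: 0 + 1(8.456) = 8.456

58.8 mol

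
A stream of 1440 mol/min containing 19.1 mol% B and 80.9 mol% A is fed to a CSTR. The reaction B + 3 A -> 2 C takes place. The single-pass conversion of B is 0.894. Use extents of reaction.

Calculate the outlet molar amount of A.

B reacted = 0.894 × 275 = 245.9 mol/min; ν_B = −1, so ξ = 245.9/1 = 245.9 mol/min.
Outlet amounts (n = n₀ + ν ξ):
  B: 275 − 1(245.9) = 29.15
  A: 1165 − 3(245.9) = 427.3
  C: 0 + 2(245.9) = 491.8

427 mol/min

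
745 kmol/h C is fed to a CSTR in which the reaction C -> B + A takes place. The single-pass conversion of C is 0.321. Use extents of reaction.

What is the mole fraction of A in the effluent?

C reacted = 0.321 × 745 = 239.1 kmol/h; ν_C = −1, so ξ = 239.1/1 = 239.1 kmol/h.
Outlet amounts (n = n₀ + ν ξ):
  C: 745 − 1(239.1) = 505.9
  B: 0 + 1(239.1) = 239.1
  A: 0 + 1(239.1) = 239.1
Total out = 984.1 kmol/h; y_A = 239.1 / 984.1 = 0.243.

0.243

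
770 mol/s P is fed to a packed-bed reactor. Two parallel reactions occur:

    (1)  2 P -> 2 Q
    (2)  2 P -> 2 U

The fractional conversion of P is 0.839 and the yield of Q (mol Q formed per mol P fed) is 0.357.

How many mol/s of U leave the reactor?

Yield of Q: 2ξ₁ / 770 = 0.357 → ξ₁ = 137.4 mol/s.
Conversion of P: 2ξ₁ + 2ξ₂ = 0.839 × 770 = 646 → ξ₂ = 185.6 mol/s.
Outlet amounts (n = n₀ + Σ ν·ξ):
  P: 770 − 2(137.4) − 2(185.6) = 124
  Q: 0 + 2(137.4) = 274.9
  U: 0 + 2(185.6) = 371.1

371 mol/s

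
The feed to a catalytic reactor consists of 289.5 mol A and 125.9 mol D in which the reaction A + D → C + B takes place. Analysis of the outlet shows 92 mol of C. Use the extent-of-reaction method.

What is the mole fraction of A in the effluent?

For C: n = n₀ + 1ξ → 92 = 0 + 1ξ, giving ξ = 92 mol.
Outlet amounts (n = n₀ + ν ξ):
  A: 289.5 − 1(92) = 197.5
  D: 125.9 − 1(92) = 33.9
  C: 0 + 1(92) = 92
  B: 0 + 1(92) = 92
Total out = 415.4 mol; y_A = 197.5 / 415.4 = 0.4754.

0.475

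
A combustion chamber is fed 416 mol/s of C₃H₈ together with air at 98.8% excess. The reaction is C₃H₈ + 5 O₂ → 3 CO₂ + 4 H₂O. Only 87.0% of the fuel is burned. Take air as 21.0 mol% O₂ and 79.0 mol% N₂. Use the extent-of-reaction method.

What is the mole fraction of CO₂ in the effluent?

0.053

Stoichiometric O₂ = 5 × 416 = 2080 mol/s; O₂ fed = 2080 × 1.988 = 4135 mol/s.
N₂ fed = 4135 × 79/21 = 15560 mol/s.
Fuel reacted = 0.87 × 416 → ξ = 361.9 mol/s.
Outlet (n = n₀ + ν ξ):
  C₃H₈: 416 − 1(361.9) = 54.08
  O₂: 4135 − 5(361.9) = 2325
  N₂: 15560 (inert)
  CO₂: 0 + 3(361.9) = 1086
  H₂O: 0 + 4(361.9) = 1448
Total out = 20470 mol/s; y_CO₂ = 1086 / 20470 = 0.05305.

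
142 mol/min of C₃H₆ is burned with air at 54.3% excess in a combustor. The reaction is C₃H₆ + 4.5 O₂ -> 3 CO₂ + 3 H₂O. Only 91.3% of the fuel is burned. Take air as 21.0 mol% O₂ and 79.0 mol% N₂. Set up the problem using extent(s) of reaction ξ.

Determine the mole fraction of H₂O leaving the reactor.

0.0793

Stoichiometric O₂ = 4.5 × 142 = 639 mol/min; O₂ fed = 639 × 1.543 = 986 mol/min.
N₂ fed = 986 × 79/21 = 3709 mol/min.
Fuel reacted = 0.913 × 142 → ξ = 129.6 mol/min.
Outlet (n = n₀ + ν ξ):
  C₃H₆: 142 − 1(129.6) = 12.35
  O₂: 986 − 4.5(129.6) = 402.6
  N₂: 3709 (inert)
  CO₂: 0 + 3(129.6) = 388.9
  H₂O: 0 + 3(129.6) = 388.9
Total out = 4902 mol/min; y_H₂O = 388.9 / 4902 = 0.07934.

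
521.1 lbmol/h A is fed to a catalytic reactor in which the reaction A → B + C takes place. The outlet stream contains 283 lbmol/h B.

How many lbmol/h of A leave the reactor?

238 lbmol/h

For B: n = n₀ + 1ξ → 283 = 0 + 1ξ, giving ξ = 283 lbmol/h.
Outlet amounts (n = n₀ + ν ξ):
  A: 521.1 − 1(283) = 238.1
  B: 0 + 1(283) = 283
  C: 0 + 1(283) = 283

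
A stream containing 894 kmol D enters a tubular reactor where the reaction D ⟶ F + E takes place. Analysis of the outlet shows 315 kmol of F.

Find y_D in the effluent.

0.479

For F: n = n₀ + 1ξ → 315 = 0 + 1ξ, giving ξ = 315 kmol.
Outlet amounts (n = n₀ + ν ξ):
  D: 894 − 1(315) = 579
  F: 0 + 1(315) = 315
  E: 0 + 1(315) = 315
Total out = 1209 kmol; y_D = 579 / 1209 = 0.4789.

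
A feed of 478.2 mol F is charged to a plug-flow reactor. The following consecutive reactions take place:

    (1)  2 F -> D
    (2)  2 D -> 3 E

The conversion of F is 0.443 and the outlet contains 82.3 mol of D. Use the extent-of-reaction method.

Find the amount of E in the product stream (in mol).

35.4 mol

Conversion of F: F consumed = 2ξ₁ = 0.443 × 478.2 → ξ₁ = 105.9 mol.
D balance: n_D = 0 + 1ξ₁ − 2ξ₂ = 82.3 → ξ₂ = (1·105.9 − 82.3)/2 = 11.81 mol.
Outlet amounts (n = n₀ + Σ ν·ξ):
  F: 478.2 − 2(105.9) = 266.4
  D: 0 + 1(105.9) − 2(11.81) = 82.3
  E: 0 + 3(11.81) = 35.43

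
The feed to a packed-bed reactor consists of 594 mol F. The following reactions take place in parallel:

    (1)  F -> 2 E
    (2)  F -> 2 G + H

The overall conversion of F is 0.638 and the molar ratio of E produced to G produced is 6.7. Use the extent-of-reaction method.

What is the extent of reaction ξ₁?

ξ₁ = 330 mol

Conversion of F: F consumed = 0.638 × 594 = 379 mol = 1ξ₁ + 1ξ₂.
Selectivity: 2ξ₁ / (2ξ₂) = 6.7 → ξ₁ = 6.7 ξ₂.
Substitute: (1·6.7 + 1) ξ₂ = 379 → ξ₂ = 49.22 mol, ξ₁ = 329.8 mol.
Outlet amounts (n = n₀ + Σ ν·ξ):
  F: 594 − 1(329.8) − 1(49.22) = 215
  E: 0 + 2(329.8) = 659.5
  G: 0 + 2(49.22) = 98.43
  H: 0 + 1(49.22) = 49.22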